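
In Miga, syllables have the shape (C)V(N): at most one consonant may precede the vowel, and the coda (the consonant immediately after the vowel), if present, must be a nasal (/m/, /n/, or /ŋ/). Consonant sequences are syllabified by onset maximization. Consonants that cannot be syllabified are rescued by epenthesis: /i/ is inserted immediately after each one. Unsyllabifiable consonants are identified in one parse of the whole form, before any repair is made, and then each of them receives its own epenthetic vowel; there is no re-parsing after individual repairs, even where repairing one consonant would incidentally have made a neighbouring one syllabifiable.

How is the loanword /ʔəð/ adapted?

ʔəði

Syllabifying with onset maximization leaves /ð/ stranded (only a nasal (/m/, /n/, or /ŋ/) is licensed in coda position; onsets are limited to one consonant).
Inserting the epenthetic vowel yields /ð/ → /ði/.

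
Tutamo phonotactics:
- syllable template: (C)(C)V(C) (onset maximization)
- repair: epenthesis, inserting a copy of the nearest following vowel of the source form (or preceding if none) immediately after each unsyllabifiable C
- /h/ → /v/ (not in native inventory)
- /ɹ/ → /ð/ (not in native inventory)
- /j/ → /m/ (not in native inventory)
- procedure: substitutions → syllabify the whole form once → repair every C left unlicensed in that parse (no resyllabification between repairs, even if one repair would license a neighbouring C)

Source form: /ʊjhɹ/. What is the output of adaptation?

ʊmvʊðʊ

Substitution: /j/ → /m/, /h/ → /v/, /ɹ/ → /ð/, giving /ʊmvð/.
Syllabifying with onset maximization leaves /v/, /ð/ stranded (at most one coda consonant is licensed; onsets may contain at most 2 consonants).
Each unlicensed consonant becomes the onset of a new syllable: /v/ → /vʊ/, /ð/ → /ðʊ/.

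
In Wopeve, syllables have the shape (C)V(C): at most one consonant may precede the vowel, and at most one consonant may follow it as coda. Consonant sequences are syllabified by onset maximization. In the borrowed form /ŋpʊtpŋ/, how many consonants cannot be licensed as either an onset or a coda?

The consonants /ŋ/, /p/, /ŋ/ cannot be parsed into a legal (C)V(C) syllable (at most one coda consonant is licensed; onsets are limited to one consonant).

3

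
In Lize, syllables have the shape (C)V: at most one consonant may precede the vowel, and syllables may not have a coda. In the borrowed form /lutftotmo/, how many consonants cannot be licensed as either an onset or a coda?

Syllabifying with onset maximization leaves /t/, /f/, /t/ stranded (no codas are permitted; onsets are limited to one consonant).

3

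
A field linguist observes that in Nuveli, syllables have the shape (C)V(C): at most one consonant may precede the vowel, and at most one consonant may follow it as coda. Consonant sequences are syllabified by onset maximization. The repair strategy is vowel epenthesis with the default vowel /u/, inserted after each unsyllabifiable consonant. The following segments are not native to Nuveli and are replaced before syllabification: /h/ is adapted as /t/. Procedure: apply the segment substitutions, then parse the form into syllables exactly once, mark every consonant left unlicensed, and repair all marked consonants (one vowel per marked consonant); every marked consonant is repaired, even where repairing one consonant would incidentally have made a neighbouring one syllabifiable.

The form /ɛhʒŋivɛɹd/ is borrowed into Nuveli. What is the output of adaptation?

ɛtʒuŋivɛɹdu

Substitution: /h/ → /t/, giving /ɛtʒŋivɛɹd/.
Under (C)V(C), the unsyllabifiable consonants are /ʒ/, /d/ (at most one coda consonant is licensed; onsets are limited to one consonant).
Epenthesis after each stranded consonant: /ʒ/ → /ʒu/, /d/ → /du/.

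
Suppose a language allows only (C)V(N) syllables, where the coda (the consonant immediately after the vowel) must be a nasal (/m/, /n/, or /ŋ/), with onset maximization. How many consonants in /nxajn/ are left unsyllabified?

Syllabifying with onset maximization leaves /n/, /j/, /n/ stranded (only a nasal (/m/, /n/, or /ŋ/) is licensed in coda position; onsets are limited to one consonant).

3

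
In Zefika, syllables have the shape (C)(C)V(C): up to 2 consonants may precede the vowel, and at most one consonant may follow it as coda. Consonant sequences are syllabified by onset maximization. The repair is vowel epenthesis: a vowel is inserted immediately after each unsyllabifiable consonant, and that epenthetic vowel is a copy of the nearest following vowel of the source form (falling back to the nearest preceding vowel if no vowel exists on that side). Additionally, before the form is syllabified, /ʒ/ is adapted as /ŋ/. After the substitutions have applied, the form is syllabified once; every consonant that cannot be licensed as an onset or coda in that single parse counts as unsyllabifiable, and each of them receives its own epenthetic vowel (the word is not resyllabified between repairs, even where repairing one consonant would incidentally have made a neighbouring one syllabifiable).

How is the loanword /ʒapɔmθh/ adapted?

Substitution: /ʒ/ → /ŋ/, giving /ŋapɔmθh/.
The consonants /θ/, /h/ cannot be parsed into a legal (C)(C)V(C) syllable (at most one coda consonant is licensed; onsets may contain at most 2 consonants).
Inserting the epenthetic vowel yields /θ/ → /θɔ/, /h/ → /hɔ/.

ŋapɔmθɔhɔ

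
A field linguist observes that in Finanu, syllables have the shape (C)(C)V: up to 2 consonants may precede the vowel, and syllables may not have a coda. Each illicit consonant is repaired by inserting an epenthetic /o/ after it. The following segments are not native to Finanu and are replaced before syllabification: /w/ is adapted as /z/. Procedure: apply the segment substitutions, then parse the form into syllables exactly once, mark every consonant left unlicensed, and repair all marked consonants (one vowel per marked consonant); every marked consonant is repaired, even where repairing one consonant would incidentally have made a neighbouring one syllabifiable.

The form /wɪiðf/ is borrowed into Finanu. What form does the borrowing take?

Substitution: /w/ → /z/, giving /zɪiðf/.
Under (C)(C)V, the unsyllabifiable consonants are /ð/, /f/ (no codas are permitted; onsets may contain at most 2 consonants).
Inserting the epenthetic vowel yields /ð/ → /ðo/, /f/ → /fo/.

zɪiðofo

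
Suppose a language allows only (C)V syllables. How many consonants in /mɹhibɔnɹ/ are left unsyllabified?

4

Under (C)V, the unsyllabifiable consonants are /m/, /ɹ/, /n/, /ɹ/ (no codas are permitted; onsets are limited to one consonant).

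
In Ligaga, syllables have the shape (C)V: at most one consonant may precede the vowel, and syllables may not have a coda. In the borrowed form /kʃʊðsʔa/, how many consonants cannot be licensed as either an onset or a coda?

3

Under (C)V, the unsyllabifiable consonants are /k/, /ð/, /s/ (no codas are permitted; onsets are limited to one consonant).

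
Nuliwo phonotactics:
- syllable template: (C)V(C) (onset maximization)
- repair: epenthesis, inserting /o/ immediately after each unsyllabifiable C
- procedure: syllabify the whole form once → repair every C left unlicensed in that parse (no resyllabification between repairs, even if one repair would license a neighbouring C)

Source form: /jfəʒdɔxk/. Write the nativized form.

jofəʒdɔxko

Syllabifying with onset maximization leaves /j/, /k/ stranded (at most one coda consonant is licensed; onsets are limited to one consonant).
Each unlicensed consonant becomes the onset of a new syllable: /j/ → /jo/, /k/ → /ko/.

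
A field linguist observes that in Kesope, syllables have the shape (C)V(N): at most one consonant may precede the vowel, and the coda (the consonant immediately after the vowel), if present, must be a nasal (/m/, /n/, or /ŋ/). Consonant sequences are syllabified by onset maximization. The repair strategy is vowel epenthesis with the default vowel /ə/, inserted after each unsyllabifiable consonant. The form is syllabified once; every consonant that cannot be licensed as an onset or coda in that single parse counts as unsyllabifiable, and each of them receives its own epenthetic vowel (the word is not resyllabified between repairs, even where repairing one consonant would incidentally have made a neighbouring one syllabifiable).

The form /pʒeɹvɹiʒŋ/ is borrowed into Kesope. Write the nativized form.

pəʒeɹəvəɹiʒəŋə

Under (C)V(N), the unsyllabifiable consonants are /p/, /ɹ/, /v/, /ʒ/, /ŋ/ (only a nasal (/m/, /n/, or /ŋ/) is licensed in coda position; onsets are limited to one consonant).
Epenthesis after each stranded consonant: /p/ → /pə/, /ɹ/ → /ɹə/, /v/ → /və/, /ʒ/ → /ʒə/, /ŋ/ → /ŋə/.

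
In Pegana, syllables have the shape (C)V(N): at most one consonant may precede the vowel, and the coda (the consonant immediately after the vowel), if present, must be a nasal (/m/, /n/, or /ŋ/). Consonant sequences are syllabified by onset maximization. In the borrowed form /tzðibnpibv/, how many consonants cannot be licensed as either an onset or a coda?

6

Syllabifying with onset maximization leaves /t/, /z/, /b/, /n/, /b/, /v/ stranded (only a nasal (/m/, /n/, or /ŋ/) is licensed in coda position; onsets are limited to one consonant).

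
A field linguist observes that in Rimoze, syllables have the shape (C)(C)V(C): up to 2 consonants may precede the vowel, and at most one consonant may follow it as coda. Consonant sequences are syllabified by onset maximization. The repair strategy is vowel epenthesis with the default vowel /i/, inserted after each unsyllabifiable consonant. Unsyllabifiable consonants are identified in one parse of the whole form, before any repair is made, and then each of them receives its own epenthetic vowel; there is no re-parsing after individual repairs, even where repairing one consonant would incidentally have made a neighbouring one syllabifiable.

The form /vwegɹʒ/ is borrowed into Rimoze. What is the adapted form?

vwegɹiʒi

Under (C)(C)V(C), the unsyllabifiable consonants are /ɹ/, /ʒ/ (at most one coda consonant is licensed; onsets may contain at most 2 consonants).
Inserting the epenthetic vowel yields /ɹ/ → /ɹi/, /ʒ/ → /ʒi/.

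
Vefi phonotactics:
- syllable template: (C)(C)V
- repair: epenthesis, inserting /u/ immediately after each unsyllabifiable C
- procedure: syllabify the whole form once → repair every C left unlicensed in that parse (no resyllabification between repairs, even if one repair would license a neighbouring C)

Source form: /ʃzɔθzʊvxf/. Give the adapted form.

Syllabifying with onset maximization leaves /v/, /x/, /f/ stranded (no codas are permitted; onsets may contain at most 2 consonants).
Epenthesis after each stranded consonant: /v/ → /vu/, /x/ → /xu/, /f/ → /fu/.

ʃzɔθzʊvuxufu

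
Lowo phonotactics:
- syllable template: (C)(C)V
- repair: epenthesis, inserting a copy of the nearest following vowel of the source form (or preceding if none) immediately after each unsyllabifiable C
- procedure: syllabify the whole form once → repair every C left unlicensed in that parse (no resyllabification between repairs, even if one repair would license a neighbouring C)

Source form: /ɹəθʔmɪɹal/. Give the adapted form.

The consonants /θ/, /l/ cannot be parsed into a legal (C)(C)V syllable (no codas are permitted; onsets may contain at most 2 consonants).
Epenthesis after each stranded consonant: /θ/ → /θɪ/, /l/ → /la/.

ɹəθɪʔmɪɹala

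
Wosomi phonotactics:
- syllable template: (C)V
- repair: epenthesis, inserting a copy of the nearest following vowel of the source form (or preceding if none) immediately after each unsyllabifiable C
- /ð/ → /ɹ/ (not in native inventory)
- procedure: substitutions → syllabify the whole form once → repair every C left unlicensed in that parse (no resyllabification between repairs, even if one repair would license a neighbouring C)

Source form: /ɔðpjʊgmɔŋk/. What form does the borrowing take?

ɔɹʊpʊjʊgɔmɔŋɔkɔ

Substitution: /ð/ → /ɹ/, giving /ɔɹpjʊgmɔŋk/.
The consonants /ɹ/, /p/, /g/, /ŋ/, /k/ cannot be parsed into a legal (C)V syllable (no codas are permitted; onsets are limited to one consonant).
Epenthesis after each stranded consonant: /ɹ/ → /ɹʊ/, /p/ → /pʊ/, /g/ → /gɔ/, /ŋ/ → /ŋɔ/, /k/ → /kɔ/.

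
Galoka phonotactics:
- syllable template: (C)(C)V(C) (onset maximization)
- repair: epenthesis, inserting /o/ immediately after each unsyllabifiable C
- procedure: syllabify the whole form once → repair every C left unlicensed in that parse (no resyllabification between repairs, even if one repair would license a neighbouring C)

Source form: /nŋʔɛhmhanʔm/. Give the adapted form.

Under (C)(C)V(C), the unsyllabifiable consonants are /n/, /ʔ/, /m/ (at most one coda consonant is licensed; onsets may contain at most 2 consonants).
Epenthesis after each stranded consonant: /n/ → /no/, /ʔ/ → /ʔo/, /m/ → /mo/.

noŋʔɛhmhanʔomo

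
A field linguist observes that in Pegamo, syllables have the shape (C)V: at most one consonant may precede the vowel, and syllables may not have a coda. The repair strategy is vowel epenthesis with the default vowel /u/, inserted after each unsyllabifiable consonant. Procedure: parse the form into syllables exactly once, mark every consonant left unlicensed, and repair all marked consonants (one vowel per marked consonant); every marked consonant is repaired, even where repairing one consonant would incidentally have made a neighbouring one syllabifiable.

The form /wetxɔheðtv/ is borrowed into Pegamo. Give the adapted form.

wetuxɔheðutuvu

Under (C)V, the unsyllabifiable consonants are /t/, /ð/, /t/, /v/ (no codas are permitted; onsets are limited to one consonant).
Each unlicensed consonant becomes the onset of a new syllable: /t/ → /tu/, /ð/ → /ðu/, /t/ → /tu/, /v/ → /vu/.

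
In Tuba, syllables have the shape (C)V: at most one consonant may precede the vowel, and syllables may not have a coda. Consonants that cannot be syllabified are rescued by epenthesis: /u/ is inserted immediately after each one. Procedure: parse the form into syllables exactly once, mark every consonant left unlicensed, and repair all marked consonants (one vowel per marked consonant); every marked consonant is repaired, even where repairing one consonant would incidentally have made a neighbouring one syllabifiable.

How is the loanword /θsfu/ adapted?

θusufu

The consonants /θ/, /s/ cannot be parsed into a legal (C)V syllable (no codas are permitted; onsets are limited to one consonant).
Each unlicensed consonant becomes the onset of a new syllable: /θ/ → /θu/, /s/ → /su/.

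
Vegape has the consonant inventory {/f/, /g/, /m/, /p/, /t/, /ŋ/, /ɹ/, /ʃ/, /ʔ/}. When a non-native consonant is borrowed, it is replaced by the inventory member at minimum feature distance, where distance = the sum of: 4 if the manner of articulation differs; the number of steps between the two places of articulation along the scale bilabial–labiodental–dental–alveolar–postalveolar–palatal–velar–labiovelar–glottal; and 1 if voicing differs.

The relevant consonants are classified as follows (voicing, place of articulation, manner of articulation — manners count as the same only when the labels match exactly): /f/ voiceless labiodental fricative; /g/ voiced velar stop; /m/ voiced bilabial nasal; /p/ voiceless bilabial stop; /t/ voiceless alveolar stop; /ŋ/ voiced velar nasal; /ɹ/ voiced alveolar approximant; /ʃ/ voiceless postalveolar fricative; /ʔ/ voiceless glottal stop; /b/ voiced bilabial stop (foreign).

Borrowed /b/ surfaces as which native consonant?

p

/p/ is closest: same manner (stop), place distance 0 (bilabial→bilabial), voicing differs (+1); total 1. Next closest is /m/ at distance 4.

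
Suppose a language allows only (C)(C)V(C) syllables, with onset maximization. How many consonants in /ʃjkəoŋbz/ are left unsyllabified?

3

Syllabifying with onset maximization leaves /ʃ/, /b/, /z/ stranded (at most one coda consonant is licensed; onsets may contain at most 2 consonants).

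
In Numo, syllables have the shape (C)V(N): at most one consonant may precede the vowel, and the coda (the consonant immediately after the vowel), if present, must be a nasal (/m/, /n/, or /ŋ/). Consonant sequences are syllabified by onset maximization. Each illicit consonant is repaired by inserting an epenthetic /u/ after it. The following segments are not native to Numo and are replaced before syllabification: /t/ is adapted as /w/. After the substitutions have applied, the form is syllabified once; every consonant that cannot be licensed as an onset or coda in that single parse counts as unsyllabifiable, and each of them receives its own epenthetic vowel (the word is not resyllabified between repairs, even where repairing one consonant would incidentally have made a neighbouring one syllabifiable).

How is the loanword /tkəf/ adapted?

Substitution: /t/ → /w/, giving /wkəf/.
Under (C)V(N), the unsyllabifiable consonants are /w/, /f/ (only a nasal (/m/, /n/, or /ŋ/) is licensed in coda position; onsets are limited to one consonant).
Epenthesis after each stranded consonant: /w/ → /wu/, /f/ → /fu/.

wukəfu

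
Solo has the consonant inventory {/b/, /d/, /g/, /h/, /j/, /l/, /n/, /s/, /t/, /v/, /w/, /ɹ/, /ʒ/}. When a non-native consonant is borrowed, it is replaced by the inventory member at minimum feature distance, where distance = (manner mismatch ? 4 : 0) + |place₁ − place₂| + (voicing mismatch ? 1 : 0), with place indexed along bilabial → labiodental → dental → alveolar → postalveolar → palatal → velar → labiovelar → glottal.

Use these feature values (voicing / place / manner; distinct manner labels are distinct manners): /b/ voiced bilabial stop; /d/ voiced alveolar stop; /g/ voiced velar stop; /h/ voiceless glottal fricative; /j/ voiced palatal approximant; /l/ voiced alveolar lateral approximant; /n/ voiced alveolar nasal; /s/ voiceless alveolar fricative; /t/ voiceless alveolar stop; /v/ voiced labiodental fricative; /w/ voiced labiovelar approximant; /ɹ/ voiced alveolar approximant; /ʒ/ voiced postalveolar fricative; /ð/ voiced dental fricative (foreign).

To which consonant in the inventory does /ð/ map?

/v/ is closest: same manner (fricative), place distance 1 (dental→labiodental), same voicing; total 1. Next closest is /s/ at distance 2.

v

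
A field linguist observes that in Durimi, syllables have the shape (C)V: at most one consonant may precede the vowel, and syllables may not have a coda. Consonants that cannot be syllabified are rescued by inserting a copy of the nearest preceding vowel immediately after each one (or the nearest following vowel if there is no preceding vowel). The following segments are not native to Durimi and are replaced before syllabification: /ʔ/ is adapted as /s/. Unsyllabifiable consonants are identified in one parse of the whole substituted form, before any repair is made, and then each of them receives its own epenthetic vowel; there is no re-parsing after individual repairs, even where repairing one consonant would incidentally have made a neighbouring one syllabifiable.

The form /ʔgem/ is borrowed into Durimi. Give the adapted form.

Substitution: /ʔ/ → /s/, giving /sgem/.
The consonants /s/, /m/ cannot be parsed into a legal (C)V syllable (no codas are permitted; onsets are limited to one consonant).
Epenthesis after each stranded consonant: /s/ → /se/, /m/ → /me/.

segeme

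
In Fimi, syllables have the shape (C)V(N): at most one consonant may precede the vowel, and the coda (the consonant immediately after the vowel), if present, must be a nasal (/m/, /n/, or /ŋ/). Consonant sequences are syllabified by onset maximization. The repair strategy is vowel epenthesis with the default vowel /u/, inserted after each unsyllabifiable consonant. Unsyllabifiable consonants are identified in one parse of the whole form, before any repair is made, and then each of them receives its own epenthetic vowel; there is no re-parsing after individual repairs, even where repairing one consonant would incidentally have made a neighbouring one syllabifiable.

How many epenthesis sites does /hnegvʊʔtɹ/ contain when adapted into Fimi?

5

The unsyllabifiable consonants are /h/, /g/, /ʔ/, /t/, /ɹ/; each receives one epenthetic vowel.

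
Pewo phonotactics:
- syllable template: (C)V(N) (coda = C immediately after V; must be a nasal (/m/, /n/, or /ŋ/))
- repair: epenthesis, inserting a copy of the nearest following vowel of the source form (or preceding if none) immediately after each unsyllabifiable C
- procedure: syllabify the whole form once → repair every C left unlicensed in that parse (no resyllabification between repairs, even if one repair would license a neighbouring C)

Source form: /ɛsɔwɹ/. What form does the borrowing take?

ɛsɔwɔɹɔ

The consonants /w/, /ɹ/ cannot be parsed into a legal (C)V(N) syllable (only a nasal (/m/, /n/, or /ŋ/) is licensed in coda position; onsets are limited to one consonant).
Inserting the epenthetic vowel yields /w/ → /wɔ/, /ɹ/ → /ɹɔ/.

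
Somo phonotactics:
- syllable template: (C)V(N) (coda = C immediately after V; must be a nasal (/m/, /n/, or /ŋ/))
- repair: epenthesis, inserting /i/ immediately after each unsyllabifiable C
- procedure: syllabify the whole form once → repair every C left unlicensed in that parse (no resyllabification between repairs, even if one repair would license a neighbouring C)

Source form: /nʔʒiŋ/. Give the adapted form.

The consonants /n/, /ʔ/ cannot be parsed into a legal (C)V(N) syllable (only a nasal (/m/, /n/, or /ŋ/) is licensed in coda position; onsets are limited to one consonant).
Epenthesis after each stranded consonant: /n/ → /ni/, /ʔ/ → /ʔi/.

niʔiʒiŋ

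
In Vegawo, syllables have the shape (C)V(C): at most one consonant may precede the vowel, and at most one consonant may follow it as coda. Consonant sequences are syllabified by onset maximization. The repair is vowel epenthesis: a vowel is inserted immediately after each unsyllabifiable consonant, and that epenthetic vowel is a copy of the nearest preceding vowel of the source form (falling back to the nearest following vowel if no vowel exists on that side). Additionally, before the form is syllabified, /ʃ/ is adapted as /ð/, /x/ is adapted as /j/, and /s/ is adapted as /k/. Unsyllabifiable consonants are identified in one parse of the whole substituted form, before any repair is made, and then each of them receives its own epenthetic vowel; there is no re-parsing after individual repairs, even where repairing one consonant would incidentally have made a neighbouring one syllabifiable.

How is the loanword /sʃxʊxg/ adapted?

kʊðʊjʊjgʊ

Substitution: /s/ → /k/, /ʃ/ → /ð/, /x/ → /j/, giving /kðjʊjg/.
Under (C)V(C), the unsyllabifiable consonants are /k/, /ð/, /g/ (at most one coda consonant is licensed; onsets are limited to one consonant).
Inserting the epenthetic vowel yields /k/ → /kʊ/, /ð/ → /ðʊ/, /g/ → /gʊ/.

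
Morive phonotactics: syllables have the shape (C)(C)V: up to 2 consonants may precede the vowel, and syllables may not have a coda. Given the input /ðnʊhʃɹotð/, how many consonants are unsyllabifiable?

3

Syllabifying with onset maximization leaves /h/, /t/, /ð/ stranded (no codas are permitted; onsets may contain at most 2 consonants).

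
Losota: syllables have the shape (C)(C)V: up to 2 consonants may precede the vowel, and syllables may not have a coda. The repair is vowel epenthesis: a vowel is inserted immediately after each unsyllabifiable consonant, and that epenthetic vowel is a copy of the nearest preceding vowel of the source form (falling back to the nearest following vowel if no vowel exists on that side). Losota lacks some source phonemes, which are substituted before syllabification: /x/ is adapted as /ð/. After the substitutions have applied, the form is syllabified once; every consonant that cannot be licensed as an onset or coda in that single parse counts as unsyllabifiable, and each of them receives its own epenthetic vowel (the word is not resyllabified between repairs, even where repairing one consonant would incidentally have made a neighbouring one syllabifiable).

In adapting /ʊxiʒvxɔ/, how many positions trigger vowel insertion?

1

After substitution the input is /ʊðiʒvðɔ/.
The unsyllabifiable consonants are /ʒ/; each receives one epenthetic vowel.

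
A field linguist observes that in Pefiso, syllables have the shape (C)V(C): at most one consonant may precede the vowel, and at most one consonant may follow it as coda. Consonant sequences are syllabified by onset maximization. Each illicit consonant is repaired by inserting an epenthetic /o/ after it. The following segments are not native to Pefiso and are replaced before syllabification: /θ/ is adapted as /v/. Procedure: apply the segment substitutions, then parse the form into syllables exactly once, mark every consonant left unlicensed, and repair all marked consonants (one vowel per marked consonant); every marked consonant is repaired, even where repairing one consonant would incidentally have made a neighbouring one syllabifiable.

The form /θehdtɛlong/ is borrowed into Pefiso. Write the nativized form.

vehdotɛlongo

Substitution: /θ/ → /v/, giving /vehdtɛlong/.
Syllabifying with onset maximization leaves /d/, /g/ stranded (at most one coda consonant is licensed; onsets are limited to one consonant).
Epenthesis after each stranded consonant: /d/ → /do/, /g/ → /go/.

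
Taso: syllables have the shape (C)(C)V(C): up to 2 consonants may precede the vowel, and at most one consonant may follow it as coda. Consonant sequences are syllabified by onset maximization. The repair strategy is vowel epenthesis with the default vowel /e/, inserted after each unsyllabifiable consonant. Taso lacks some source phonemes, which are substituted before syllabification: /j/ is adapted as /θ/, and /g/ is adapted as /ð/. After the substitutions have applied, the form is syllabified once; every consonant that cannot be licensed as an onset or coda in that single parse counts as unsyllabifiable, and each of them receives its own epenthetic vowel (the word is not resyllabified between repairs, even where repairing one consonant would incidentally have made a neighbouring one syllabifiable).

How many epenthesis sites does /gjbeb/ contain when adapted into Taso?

After substitution the input is /ðθbeb/.
The unsyllabifiable consonants are /ð/; each receives one epenthetic vowel.

1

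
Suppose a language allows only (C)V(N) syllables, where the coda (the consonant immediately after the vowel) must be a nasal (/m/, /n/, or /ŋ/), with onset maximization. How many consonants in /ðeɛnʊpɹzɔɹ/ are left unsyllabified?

Under (C)V(N), the unsyllabifiable consonants are /p/, /ɹ/, /ɹ/ (only a nasal (/m/, /n/, or /ŋ/) is licensed in coda position; onsets are limited to one consonant).

3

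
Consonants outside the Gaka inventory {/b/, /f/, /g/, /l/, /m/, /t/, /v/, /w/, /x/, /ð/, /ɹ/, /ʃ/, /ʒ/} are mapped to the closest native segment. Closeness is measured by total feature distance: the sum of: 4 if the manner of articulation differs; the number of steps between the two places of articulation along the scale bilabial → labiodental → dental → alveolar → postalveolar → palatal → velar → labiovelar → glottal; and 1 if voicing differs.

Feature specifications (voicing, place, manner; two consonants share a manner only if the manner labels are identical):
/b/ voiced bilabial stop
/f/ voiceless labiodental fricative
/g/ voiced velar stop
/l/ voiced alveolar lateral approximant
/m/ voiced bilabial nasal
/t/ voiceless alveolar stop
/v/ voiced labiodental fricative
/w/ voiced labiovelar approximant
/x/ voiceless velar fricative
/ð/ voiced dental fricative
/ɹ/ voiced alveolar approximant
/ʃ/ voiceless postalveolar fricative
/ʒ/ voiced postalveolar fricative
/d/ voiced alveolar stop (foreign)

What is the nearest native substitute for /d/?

t

/t/ is closest: same manner (stop), place distance 0 (alveolar→alveolar), voicing differs (+1); total 1. Next closest is /b/ at distance 3.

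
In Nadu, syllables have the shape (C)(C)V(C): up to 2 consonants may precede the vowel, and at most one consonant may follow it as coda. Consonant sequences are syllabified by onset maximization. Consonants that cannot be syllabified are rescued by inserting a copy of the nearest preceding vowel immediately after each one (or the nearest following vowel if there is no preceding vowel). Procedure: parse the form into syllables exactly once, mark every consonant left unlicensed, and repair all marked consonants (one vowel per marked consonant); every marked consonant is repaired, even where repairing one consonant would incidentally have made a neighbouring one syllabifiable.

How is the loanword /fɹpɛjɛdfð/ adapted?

fɛɹpɛjɛdfɛðɛ

Syllabifying with onset maximization leaves /f/, /f/, /ð/ stranded (at most one coda consonant is licensed; onsets may contain at most 2 consonants).
Inserting the epenthetic vowel yields /f/ → /fɛ/, /f/ → /fɛ/, /ð/ → /ðɛ/.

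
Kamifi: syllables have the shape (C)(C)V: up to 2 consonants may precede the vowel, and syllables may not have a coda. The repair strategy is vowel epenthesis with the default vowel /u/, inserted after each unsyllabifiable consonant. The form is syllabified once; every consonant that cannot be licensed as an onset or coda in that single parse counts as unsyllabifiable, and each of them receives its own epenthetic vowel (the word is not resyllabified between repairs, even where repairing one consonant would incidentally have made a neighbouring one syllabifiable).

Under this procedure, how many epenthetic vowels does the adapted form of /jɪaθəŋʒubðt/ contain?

The unsyllabifiable consonants are /b/, /ð/, /t/; each receives one epenthetic vowel.

3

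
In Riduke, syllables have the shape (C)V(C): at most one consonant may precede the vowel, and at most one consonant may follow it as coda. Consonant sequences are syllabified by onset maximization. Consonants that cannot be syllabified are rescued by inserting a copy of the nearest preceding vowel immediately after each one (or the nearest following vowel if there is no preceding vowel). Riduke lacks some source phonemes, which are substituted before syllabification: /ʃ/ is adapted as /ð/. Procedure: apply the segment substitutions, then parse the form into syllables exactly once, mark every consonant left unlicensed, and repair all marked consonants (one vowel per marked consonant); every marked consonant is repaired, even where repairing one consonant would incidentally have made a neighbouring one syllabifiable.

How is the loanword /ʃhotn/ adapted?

Substitution: /ʃ/ → /ð/, giving /ðhotn/.
Under (C)V(C), the unsyllabifiable consonants are /ð/, /n/ (at most one coda consonant is licensed; onsets are limited to one consonant).
Each unlicensed consonant becomes the onset of a new syllable: /ð/ → /ðo/, /n/ → /no/.

ðohotno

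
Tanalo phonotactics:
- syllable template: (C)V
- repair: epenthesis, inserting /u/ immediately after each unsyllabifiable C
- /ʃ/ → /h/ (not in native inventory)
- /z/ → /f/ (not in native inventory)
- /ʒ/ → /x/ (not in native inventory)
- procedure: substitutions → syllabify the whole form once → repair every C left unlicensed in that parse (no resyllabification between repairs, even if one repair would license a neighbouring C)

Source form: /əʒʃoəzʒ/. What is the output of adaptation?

Substitution: /ʒ/ → /x/, /ʃ/ → /h/, /z/ → /f/, giving /əxhoəfx/.
Under (C)V, the unsyllabifiable consonants are /x/, /f/, /x/ (no codas are permitted; onsets are limited to one consonant).
Inserting the epenthetic vowel yields /x/ → /xu/, /f/ → /fu/, /x/ → /xu/.

əxuhoəfuxu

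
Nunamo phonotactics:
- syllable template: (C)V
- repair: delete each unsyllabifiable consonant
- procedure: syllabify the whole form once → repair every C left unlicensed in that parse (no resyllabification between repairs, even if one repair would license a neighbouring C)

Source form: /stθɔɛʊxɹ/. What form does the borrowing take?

Under (C)V, the unsyllabifiable consonants are /s/, /t/, /x/, /ɹ/ (no codas are permitted; onsets are limited to one consonant).
Each unlicensed consonant is deleted: /s/, /t/, /x/, /ɹ/.

θɔɛʊ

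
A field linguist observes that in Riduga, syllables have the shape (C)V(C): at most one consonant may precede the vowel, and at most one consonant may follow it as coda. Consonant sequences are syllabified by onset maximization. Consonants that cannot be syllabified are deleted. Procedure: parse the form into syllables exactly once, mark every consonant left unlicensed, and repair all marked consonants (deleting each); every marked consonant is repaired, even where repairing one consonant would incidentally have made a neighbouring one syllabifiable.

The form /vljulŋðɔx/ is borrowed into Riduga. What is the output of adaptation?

Syllabifying with onset maximization leaves /v/, /l/, /ŋ/ stranded (at most one coda consonant is licensed; onsets are limited to one consonant).
Each unlicensed consonant is deleted: /v/, /l/, /ŋ/.

julðɔx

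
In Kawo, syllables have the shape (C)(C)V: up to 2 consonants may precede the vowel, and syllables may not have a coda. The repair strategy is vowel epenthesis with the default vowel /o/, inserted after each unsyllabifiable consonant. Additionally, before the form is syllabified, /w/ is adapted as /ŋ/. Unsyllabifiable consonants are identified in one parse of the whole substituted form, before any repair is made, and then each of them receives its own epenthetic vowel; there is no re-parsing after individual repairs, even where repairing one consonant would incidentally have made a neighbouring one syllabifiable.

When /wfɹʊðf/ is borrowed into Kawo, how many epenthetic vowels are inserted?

After substitution the input is /ŋfɹʊðf/.
The unsyllabifiable consonants are /ŋ/, /ð/, /f/; each receives one epenthetic vowel.

3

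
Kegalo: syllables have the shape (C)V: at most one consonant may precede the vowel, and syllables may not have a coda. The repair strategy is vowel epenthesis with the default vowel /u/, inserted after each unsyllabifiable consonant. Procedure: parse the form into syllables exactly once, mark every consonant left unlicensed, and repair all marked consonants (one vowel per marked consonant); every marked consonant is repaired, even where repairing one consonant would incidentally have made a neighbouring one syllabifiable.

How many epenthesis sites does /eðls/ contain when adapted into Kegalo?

3

The unsyllabifiable consonants are /ð/, /l/, /s/; each receives one epenthetic vowel.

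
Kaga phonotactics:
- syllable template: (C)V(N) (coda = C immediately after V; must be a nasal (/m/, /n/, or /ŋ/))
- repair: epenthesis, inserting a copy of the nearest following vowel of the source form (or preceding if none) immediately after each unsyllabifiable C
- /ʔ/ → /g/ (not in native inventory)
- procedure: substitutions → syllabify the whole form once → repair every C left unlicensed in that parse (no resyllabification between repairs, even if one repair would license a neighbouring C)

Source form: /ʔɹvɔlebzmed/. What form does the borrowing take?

Substitution: /ʔ/ → /g/, giving /gɹvɔlebzmed/.
Syllabifying with onset maximization leaves /g/, /ɹ/, /b/, /z/, /d/ stranded (only a nasal (/m/, /n/, or /ŋ/) is licensed in coda position; onsets are limited to one consonant).
Each unlicensed consonant becomes the onset of a new syllable: /g/ → /gɔ/, /ɹ/ → /ɹɔ/, /b/ → /be/, /z/ → /ze/, /d/ → /de/.

gɔɹɔvɔlebezemede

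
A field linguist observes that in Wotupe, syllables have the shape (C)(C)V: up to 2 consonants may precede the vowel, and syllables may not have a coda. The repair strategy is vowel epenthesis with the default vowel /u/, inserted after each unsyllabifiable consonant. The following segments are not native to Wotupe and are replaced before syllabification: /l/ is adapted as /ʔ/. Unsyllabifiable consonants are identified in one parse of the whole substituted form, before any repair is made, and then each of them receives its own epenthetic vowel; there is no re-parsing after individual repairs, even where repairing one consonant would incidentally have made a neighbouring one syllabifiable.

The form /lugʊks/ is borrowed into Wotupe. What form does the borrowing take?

ʔugʊkusu

Substitution: /l/ → /ʔ/, giving /ʔugʊks/.
Under (C)(C)V, the unsyllabifiable consonants are /k/, /s/ (no codas are permitted; onsets may contain at most 2 consonants).
Inserting the epenthetic vowel yields /k/ → /ku/, /s/ → /su/.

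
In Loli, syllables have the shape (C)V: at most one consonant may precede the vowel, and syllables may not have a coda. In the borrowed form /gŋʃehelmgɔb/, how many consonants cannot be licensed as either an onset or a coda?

The consonants /g/, /ŋ/, /l/, /m/, /b/ cannot be parsed into a legal (C)V syllable (no codas are permitted; onsets are limited to one consonant).

5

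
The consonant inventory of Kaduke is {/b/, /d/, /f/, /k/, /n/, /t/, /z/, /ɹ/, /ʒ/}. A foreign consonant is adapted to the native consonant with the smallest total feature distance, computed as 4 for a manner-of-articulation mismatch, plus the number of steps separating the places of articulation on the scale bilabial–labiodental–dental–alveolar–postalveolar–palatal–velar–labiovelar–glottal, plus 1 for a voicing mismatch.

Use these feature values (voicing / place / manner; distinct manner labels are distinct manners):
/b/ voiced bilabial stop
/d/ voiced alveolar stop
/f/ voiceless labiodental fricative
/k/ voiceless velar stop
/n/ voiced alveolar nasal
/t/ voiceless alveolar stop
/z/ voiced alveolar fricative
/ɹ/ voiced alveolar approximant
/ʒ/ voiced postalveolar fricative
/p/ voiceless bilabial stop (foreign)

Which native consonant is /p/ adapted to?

/b/ is closest: same manner (stop), place distance 0 (bilabial→bilabial), voicing differs (+1); total 1. Next closest is /t/ at distance 3.

b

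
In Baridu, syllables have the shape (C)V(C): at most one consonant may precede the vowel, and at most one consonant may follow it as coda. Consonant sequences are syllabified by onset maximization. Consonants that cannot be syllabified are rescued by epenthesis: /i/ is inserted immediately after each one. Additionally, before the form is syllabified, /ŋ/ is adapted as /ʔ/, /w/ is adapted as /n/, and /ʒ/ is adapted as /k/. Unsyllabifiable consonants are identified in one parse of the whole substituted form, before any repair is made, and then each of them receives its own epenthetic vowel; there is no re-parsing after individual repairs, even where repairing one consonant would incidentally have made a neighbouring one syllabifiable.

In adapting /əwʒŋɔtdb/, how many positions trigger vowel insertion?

3

After substitution the input is /ənkʔɔtdb/.
The unsyllabifiable consonants are /k/, /d/, /b/; each receives one epenthetic vowel.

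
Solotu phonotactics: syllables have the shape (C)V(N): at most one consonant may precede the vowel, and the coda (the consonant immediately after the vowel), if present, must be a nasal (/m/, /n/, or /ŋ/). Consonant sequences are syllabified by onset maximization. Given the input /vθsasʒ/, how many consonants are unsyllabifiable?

Under (C)V(N), the unsyllabifiable consonants are /v/, /θ/, /s/, /ʒ/ (only a nasal (/m/, /n/, or /ŋ/) is licensed in coda position; onsets are limited to one consonant).

4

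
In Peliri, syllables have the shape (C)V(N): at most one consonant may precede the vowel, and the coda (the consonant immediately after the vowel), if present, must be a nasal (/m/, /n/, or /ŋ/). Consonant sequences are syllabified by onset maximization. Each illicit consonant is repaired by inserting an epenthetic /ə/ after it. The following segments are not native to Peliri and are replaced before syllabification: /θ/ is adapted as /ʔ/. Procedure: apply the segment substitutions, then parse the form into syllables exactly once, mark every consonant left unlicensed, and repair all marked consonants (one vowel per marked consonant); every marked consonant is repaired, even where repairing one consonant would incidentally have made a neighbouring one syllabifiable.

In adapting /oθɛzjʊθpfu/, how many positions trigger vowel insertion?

3

After substitution the input is /oʔɛzjʊʔpfu/.
The unsyllabifiable consonants are /z/, /ʔ/, /p/; each receives one epenthetic vowel.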